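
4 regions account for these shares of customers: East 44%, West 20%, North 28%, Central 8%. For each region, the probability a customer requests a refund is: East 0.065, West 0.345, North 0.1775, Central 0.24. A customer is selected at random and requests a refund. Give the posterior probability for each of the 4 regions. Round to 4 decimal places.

Compute prior × likelihood for every hypothesis:
  East: 0.44 × 0.065 = 0.0286
  West: 0.2 × 0.345 = 0.069
  North: 0.28 × 0.1775 = 0.0497
  Central: 0.08 × 0.24 = 0.0192
Sum = 0.1665.
P(East | refund) = 0.0286/0.1665 ≈ 0.1718
P(West | refund) = 0.069/0.1665 ≈ 0.4144
P(North | refund) = 0.0497/0.1665 ≈ 0.2985
P(Central | refund) = 0.0192/0.1665 ≈ 0.1153
(Check: 0.1718+0.4144+0.2985+0.1153 = 1.0000.)

East 0.1718, West 0.4144, North 0.2985, Central 0.1153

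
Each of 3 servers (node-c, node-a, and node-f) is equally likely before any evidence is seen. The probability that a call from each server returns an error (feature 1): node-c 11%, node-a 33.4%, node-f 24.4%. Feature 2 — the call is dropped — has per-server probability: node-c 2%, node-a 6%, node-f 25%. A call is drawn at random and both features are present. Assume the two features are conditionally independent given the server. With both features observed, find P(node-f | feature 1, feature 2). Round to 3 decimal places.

Since the prior is uniform, the posterior is proportional to the likelihood:
  node-c: 0.11 × 0.02 = 0.0022
  node-a: 0.334 × 0.06 = 0.02004
  node-f: 0.244 × 0.25 = 0.061
Sum = 0.08324.
P(node-f | evidence) = 0.061 / 0.08324 ≈ 0.733.

0.733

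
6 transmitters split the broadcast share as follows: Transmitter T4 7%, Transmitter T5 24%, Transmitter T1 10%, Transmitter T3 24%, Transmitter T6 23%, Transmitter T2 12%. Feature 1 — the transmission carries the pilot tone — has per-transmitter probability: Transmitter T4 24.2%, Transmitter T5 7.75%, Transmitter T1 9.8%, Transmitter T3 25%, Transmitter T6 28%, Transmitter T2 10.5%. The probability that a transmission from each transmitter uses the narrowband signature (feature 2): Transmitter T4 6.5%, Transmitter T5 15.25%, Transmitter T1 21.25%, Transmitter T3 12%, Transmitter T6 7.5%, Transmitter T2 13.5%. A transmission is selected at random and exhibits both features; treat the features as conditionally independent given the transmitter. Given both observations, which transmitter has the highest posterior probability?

Transmitter T3

Unnormalized posteriors (prior × likelihood):
  Transmitter T4: 0.07 × 0.242 × 0.065 = 0.0011011
  Transmitter T5: 0.24 × 0.0775 × 0.1525 = 0.0028365
  Transmitter T1: 0.1 × 0.098 × 0.2125 = 0.0020825
  Transmitter T3: 0.24 × 0.25 × 0.12 = 0.0072
  Transmitter T6: 0.23 × 0.28 × 0.075 = 0.00483
  Transmitter T2: 0.12 × 0.105 × 0.135 = 0.001701
Normalizing constant = 0.0197511.
Largest term belongs to Transmitter T3, so Transmitter T3 is most probable.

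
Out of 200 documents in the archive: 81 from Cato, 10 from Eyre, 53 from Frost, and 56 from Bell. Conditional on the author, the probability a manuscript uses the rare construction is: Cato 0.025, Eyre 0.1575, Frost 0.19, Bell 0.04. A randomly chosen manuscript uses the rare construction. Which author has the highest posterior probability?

By Bayes' rule, posterior ∝ prior × likelihood:
  Cato: 0.405 × 0.025 = 0.010125
  Eyre: 0.05 × 0.1575 = 0.007875
  Frost: 0.265 × 0.19 = 0.05035
  Bell: 0.28 × 0.04 = 0.0112
Total = 0.07955.
Largest term belongs to Frost, so Frost is most probable.

Frost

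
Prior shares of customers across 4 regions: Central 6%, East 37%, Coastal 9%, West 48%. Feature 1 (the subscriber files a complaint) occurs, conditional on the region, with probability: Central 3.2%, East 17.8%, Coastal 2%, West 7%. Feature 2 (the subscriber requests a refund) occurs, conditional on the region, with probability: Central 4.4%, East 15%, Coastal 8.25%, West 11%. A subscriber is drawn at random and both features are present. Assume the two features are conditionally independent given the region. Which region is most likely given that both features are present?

Compute prior × likelihood for every hypothesis:
  Central: 0.06 × 0.032 × 0.044 = 0.00008448
  East: 0.37 × 0.178 × 0.15 = 0.009879
  Coastal: 0.09 × 0.02 × 0.0825 = 0.0001485
  West: 0.48 × 0.07 × 0.11 = 0.003696
Normalizing constant = 0.01380798.
Largest term belongs to East, so East is most probable.

East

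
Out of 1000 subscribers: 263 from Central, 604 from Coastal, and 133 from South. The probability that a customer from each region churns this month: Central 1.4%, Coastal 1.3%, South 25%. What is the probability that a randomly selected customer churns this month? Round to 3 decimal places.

Prior × likelihood for each hypothesis:
  Central: 0.263 × 0.014 = 0.003682
  Coastal: 0.604 × 0.013 = 0.007852
  South: 0.133 × 0.25 = 0.03325
P(churn) = 0.003682 + 0.007852 + 0.03325 = 0.044784 → 0.045.

0.045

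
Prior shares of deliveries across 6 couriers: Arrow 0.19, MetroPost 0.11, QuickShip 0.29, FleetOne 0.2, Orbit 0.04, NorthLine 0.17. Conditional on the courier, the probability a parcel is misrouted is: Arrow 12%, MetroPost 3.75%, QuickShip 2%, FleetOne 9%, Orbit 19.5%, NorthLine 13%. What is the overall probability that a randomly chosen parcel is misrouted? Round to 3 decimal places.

Compute prior × likelihood for every hypothesis:
  Arrow: 0.19 × 0.12 = 0.0228
  MetroPost: 0.11 × 0.0375 = 0.004125
  QuickShip: 0.29 × 0.02 = 0.0058
  FleetOne: 0.2 × 0.09 = 0.018
  Orbit: 0.04 × 0.195 = 0.0078
  NorthLine: 0.17 × 0.13 = 0.0221
P(misrouted) = 0.0228 + 0.004125 + 0.0058 + 0.018 + 0.0078 + 0.0221 = 0.080625 → 0.081.

0.081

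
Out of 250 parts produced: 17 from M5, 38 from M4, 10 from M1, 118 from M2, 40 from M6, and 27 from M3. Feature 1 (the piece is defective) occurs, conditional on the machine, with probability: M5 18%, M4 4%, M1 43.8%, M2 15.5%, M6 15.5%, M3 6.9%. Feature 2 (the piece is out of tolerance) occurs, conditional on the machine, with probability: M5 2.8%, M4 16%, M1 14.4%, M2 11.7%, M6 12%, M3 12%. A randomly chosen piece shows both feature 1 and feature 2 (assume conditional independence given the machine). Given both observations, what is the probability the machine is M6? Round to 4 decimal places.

0.1829

Prior × likelihood for each hypothesis:
  M5: 0.068 × 0.18 × 0.028 = 0.00034272
  M4: 0.152 × 0.04 × 0.16 = 0.0009728
  M1: 0.04 × 0.438 × 0.144 = 0.00252288
  M2: 0.472 × 0.155 × 0.117 = 0.00855972
  M6: 0.16 × 0.155 × 0.12 = 0.002976
  M3: 0.108 × 0.069 × 0.12 = 0.00089424
Normalizing constant = 0.01626836.
P(M6 | evidence) = 0.002976 / 0.01626836 ≈ 0.1829.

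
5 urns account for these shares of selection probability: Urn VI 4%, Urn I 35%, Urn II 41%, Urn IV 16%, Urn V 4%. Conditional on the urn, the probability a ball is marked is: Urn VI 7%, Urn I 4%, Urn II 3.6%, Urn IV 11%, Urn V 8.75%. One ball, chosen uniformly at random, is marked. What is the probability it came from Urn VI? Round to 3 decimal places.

0.053

Compute prior × likelihood for every hypothesis:
  Urn VI: 0.04 × 0.07 = 0.0028
  Urn I: 0.35 × 0.04 = 0.014
  Urn II: 0.41 × 0.036 = 0.01476
  Urn IV: 0.16 × 0.11 = 0.0176
  Urn V: 0.04 × 0.0875 = 0.0035
Total = 0.05266.
P(Urn VI | evidence) = 0.0028 / 0.05266 ≈ 0.053.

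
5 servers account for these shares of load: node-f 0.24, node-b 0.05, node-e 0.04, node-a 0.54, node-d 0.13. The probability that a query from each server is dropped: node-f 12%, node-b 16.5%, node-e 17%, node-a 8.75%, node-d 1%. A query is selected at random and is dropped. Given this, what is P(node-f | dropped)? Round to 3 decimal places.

0.312

By Bayes' rule, posterior ∝ prior × likelihood:
  node-f: 0.24 × 0.12 = 0.0288
  node-b: 0.05 × 0.165 = 0.00825
  node-e: 0.04 × 0.17 = 0.0068
  node-a: 0.54 × 0.0875 = 0.04725
  node-d: 0.13 × 0.01 = 0.0013
Sum = 0.0924.
P(node-f | evidence) = 0.0288 / 0.0924 ≈ 0.312.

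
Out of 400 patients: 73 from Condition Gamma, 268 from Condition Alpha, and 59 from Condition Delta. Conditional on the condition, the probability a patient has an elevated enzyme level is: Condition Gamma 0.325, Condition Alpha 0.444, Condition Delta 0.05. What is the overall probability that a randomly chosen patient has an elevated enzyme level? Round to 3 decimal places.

0.364

Compute prior × likelihood for every hypothesis:
  Condition Gamma: 0.1825 × 0.325 = 0.0593125
  Condition Alpha: 0.67 × 0.444 = 0.29748
  Condition Delta: 0.1475 × 0.05 = 0.007375
P(elevated) = 0.0593125 + 0.29748 + 0.007375 = 0.3641675 → 0.364.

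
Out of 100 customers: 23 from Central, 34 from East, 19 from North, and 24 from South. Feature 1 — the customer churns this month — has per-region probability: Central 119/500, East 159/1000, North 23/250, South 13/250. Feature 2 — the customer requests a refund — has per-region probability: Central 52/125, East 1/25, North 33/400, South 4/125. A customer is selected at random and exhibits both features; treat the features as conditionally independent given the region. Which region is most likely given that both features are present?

Prior × likelihood for each hypothesis:
  Central: 0.23 × 0.238 × 0.416 = 0.02277184
  East: 0.34 × 0.159 × 0.04 = 0.0021624
  North: 0.19 × 0.092 × 0.0825 = 0.0014421
  South: 0.24 × 0.052 × 0.032 = 0.00039936
Total = 0.0267757.
Largest term belongs to Central, so Central is most probable.

Central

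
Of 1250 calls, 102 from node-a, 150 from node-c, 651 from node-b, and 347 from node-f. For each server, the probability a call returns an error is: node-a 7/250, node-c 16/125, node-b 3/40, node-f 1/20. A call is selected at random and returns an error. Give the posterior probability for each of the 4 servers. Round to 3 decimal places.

Unnormalized posteriors (prior × likelihood):
  node-a: 0.0816 × 0.028 = 0.0022848
  node-c: 0.12 × 0.128 = 0.01536
  node-b: 0.5208 × 0.075 = 0.03906
  node-f: 0.2776 × 0.05 = 0.01388
Total = 0.0705848.
P(node-a | error) = 0.0022848/0.0705848 ≈ 0.032
P(node-c | error) = 0.01536/0.0705848 ≈ 0.218
P(node-b | error) = 0.03906/0.0705848 ≈ 0.553
P(node-f | error) = 0.01388/0.0705848 ≈ 0.197

node-a 0.032, node-c 0.218, node-b 0.553, node-f 0.197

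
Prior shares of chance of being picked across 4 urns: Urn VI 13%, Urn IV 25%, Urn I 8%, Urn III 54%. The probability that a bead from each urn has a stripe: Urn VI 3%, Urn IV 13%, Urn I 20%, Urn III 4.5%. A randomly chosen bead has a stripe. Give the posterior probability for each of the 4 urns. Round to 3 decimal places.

By Bayes' rule, posterior ∝ prior × likelihood:
  Urn VI: 0.13 × 0.03 = 0.0039
  Urn IV: 0.25 × 0.13 = 0.0325
  Urn I: 0.08 × 0.2 = 0.016
  Urn III: 0.54 × 0.045 = 0.0243
Sum = 0.0767.
P(Urn VI | striped) = 0.0039/0.0767 ≈ 0.051
P(Urn IV | striped) = 0.0325/0.0767 ≈ 0.424
P(Urn I | striped) = 0.016/0.0767 ≈ 0.209
P(Urn III | striped) = 0.0243/0.0767 ≈ 0.317

Urn VI 0.051, Urn IV 0.424, Urn I 0.209, Urn III 0.317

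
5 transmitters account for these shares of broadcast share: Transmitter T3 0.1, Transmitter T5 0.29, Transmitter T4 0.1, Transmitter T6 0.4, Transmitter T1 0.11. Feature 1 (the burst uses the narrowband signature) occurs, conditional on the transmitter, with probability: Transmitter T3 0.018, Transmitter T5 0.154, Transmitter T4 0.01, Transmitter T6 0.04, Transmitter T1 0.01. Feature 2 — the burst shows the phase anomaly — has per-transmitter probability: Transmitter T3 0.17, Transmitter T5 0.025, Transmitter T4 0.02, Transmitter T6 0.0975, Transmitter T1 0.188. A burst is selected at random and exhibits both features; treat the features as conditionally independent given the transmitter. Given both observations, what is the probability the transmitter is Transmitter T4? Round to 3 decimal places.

0.006

Compute prior × likelihood for every hypothesis:
  Transmitter T3: 0.1 × 0.018 × 0.17 = 0.000306
  Transmitter T5: 0.29 × 0.154 × 0.025 = 0.0011165
  Transmitter T4: 0.1 × 0.01 × 0.02 = 0.00002
  Transmitter T6: 0.4 × 0.04 × 0.0975 = 0.00156
  Transmitter T1: 0.11 × 0.01 × 0.188 = 0.0002068
Total = 0.0032093.
P(Transmitter T4 | evidence) = 0.00002 / 0.0032093 ≈ 0.006.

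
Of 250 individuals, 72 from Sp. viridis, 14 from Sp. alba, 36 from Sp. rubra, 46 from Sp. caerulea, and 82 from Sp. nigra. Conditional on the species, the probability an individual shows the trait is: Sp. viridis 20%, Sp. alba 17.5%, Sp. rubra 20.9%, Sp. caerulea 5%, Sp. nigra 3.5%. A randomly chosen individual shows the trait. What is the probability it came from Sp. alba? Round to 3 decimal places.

Prior × likelihood for each hypothesis:
  Sp. viridis: 0.288 × 0.2 = 0.0576
  Sp. alba: 0.056 × 0.175 = 0.0098
  Sp. rubra: 0.144 × 0.209 = 0.030096
  Sp. caerulea: 0.184 × 0.05 = 0.0092
  Sp. nigra: 0.328 × 0.035 = 0.01148
Total = 0.118176.
P(Sp. alba | evidence) = 0.0098 / 0.118176 ≈ 0.083.

0.083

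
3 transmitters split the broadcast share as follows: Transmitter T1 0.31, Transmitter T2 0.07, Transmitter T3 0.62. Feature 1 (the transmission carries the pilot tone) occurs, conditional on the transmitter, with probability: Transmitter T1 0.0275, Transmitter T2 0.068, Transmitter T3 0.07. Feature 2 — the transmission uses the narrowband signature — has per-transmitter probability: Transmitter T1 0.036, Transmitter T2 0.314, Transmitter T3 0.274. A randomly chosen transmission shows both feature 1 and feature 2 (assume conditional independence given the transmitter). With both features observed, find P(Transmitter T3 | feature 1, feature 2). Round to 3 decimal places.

0.868

Compute prior × likelihood for every hypothesis:
  Transmitter T1: 0.31 × 0.0275 × 0.036 = 0.0003069
  Transmitter T2: 0.07 × 0.068 × 0.314 = 0.00149464
  Transmitter T3: 0.62 × 0.07 × 0.274 = 0.0118916
Sum = 0.01369314.
P(Transmitter T3 | evidence) = 0.0118916 / 0.01369314 ≈ 0.868.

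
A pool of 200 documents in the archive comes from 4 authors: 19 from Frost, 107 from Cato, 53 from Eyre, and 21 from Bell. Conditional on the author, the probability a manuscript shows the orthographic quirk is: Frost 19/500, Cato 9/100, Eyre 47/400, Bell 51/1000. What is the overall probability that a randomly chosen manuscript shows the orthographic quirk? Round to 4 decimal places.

Compute prior × likelihood for every hypothesis:
  Frost: 0.095 × 0.038 = 0.00361
  Cato: 0.535 × 0.09 = 0.04815
  Eyre: 0.265 × 0.1175 = 0.0311375
  Bell: 0.105 × 0.051 = 0.005355
P(quirk) = 0.00361 + 0.04815 + 0.0311375 + 0.005355 = 0.0882525 → 0.0883.

0.0883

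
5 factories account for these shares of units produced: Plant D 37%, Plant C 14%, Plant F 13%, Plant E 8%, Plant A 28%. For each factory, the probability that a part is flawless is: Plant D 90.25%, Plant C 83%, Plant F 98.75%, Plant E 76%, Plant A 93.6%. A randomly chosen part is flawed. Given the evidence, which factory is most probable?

Plant D

Taking complements, P(flawed | each) = Plant D 0.0975, Plant C 0.17, Plant F 0.0125, Plant E 0.24, Plant A 0.064.
By Bayes' rule, posterior ∝ prior × likelihood:
  Plant D: 0.37 × 0.0975 = 0.036075
  Plant C: 0.14 × 0.17 = 0.0238
  Plant F: 0.13 × 0.0125 = 0.001625
  Plant E: 0.08 × 0.24 = 0.0192
  Plant A: 0.28 × 0.064 = 0.01792
Sum = 0.09862.
Largest term belongs to Plant D, so Plant D is most probable.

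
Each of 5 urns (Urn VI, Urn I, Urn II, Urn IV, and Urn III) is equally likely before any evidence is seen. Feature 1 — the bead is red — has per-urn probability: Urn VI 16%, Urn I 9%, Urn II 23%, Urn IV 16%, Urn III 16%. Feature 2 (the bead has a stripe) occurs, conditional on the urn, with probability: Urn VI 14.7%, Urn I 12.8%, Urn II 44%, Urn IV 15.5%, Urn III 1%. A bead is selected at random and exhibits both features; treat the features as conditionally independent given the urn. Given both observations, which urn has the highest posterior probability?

Urn II

Since the prior is uniform, the posterior is proportional to the likelihood:
  Urn VI: 0.16 × 0.147 = 0.02352
  Urn I: 0.09 × 0.128 = 0.01152
  Urn II: 0.23 × 0.44 = 0.1012
  Urn IV: 0.16 × 0.155 = 0.0248
  Urn III: 0.16 × 0.01 = 0.0016
Normalizing constant = 0.16264.
Largest term belongs to Urn II, so Urn II is most probable.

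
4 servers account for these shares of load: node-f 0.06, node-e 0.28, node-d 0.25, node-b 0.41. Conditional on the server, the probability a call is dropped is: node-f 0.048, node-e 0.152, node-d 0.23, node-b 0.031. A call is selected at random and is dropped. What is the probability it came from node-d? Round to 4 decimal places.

0.4972

By Bayes' rule, posterior ∝ prior × likelihood:
  node-f: 0.06 × 0.048 = 0.00288
  node-e: 0.28 × 0.152 = 0.04256
  node-d: 0.25 × 0.23 = 0.0575
  node-b: 0.41 × 0.031 = 0.01271
Sum = 0.11565.
P(node-d | evidence) = 0.0575 / 0.11565 ≈ 0.4972.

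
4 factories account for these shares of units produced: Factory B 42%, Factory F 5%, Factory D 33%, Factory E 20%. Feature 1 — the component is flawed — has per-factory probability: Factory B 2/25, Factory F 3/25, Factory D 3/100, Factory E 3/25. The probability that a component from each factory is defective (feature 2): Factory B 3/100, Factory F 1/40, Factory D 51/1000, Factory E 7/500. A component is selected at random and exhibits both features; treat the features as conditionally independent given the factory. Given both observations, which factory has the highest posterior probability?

Compute prior × likelihood for every hypothesis:
  Factory B: 0.42 × 0.08 × 0.03 = 0.001008
  Factory F: 0.05 × 0.12 × 0.025 = 0.00015
  Factory D: 0.33 × 0.03 × 0.051 = 0.0005049
  Factory E: 0.2 × 0.12 × 0.014 = 0.000336
Total = 0.0019989.
Largest term belongs to Factory B, so Factory B is most probable.

Factory B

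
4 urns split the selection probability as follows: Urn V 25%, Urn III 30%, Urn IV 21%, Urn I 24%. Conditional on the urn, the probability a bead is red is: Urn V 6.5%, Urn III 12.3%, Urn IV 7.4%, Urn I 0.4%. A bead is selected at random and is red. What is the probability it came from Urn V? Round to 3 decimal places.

0.233

Prior × likelihood for each hypothesis:
  Urn V: 0.25 × 0.065 = 0.01625
  Urn III: 0.3 × 0.123 = 0.0369
  Urn IV: 0.21 × 0.074 = 0.01554
  Urn I: 0.24 × 0.004 = 0.00096
Sum = 0.06965.
P(Urn V | evidence) = 0.01625 / 0.06965 ≈ 0.233.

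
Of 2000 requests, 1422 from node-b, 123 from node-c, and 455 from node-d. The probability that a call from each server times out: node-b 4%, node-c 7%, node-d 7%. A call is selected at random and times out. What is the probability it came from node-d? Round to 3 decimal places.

0.327

Unnormalized posteriors (prior × likelihood):
  node-b: 0.711 × 0.04 = 0.02844
  node-c: 0.0615 × 0.07 = 0.004305
  node-d: 0.2275 × 0.07 = 0.015925
Total = 0.04867.
P(node-d | evidence) = 0.015925 / 0.04867 ≈ 0.327.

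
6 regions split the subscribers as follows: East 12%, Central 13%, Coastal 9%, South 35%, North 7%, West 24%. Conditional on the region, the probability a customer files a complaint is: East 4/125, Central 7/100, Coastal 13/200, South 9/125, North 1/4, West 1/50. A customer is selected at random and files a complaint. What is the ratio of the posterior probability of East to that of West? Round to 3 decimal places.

Unnormalized posteriors (prior × likelihood):
  East: 0.12 × 0.032 = 0.00384
  Central: 0.13 × 0.07 = 0.0091
  Coastal: 0.09 × 0.065 = 0.00585
  South: 0.35 × 0.072 = 0.0252
  North: 0.07 × 0.25 = 0.0175
  West: 0.24 × 0.02 = 0.0048
Total = 0.06629.
The ratio is 0.00384 / 0.0048 (the normalizer cancels) = 0.800.

0.800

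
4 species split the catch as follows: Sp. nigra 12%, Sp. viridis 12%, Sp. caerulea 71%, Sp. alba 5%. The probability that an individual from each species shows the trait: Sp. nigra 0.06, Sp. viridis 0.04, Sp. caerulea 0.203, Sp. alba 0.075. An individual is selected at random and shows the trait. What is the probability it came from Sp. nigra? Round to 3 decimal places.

0.045

Unnormalized posteriors (prior × likelihood):
  Sp. nigra: 0.12 × 0.06 = 0.0072
  Sp. viridis: 0.12 × 0.04 = 0.0048
  Sp. caerulea: 0.71 × 0.203 = 0.14413
  Sp. alba: 0.05 × 0.075 = 0.00375
Normalizing constant = 0.15988.
P(Sp. nigra | evidence) = 0.0072 / 0.15988 ≈ 0.045.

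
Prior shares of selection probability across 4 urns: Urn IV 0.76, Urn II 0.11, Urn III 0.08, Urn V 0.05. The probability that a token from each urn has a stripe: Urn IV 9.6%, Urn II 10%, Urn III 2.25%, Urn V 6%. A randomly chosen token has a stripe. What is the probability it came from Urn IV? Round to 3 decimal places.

By Bayes' rule, posterior ∝ prior × likelihood:
  Urn IV: 0.76 × 0.096 = 0.07296
  Urn II: 0.11 × 0.1 = 0.011
  Urn III: 0.08 × 0.0225 = 0.0018
  Urn V: 0.05 × 0.06 = 0.003
Sum = 0.08876.
P(Urn IV | evidence) = 0.07296 / 0.08876 ≈ 0.822.

0.822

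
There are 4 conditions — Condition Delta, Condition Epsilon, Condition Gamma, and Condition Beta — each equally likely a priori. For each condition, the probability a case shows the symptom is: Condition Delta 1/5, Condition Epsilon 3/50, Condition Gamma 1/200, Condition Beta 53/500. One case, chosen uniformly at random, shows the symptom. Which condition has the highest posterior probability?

With a uniform prior (1/4 each), posterior ∝ likelihood:
  Condition Delta: 0.2
  Condition Epsilon: 0.06
  Condition Gamma: 0.005
  Condition Beta: 0.106
Normalizing constant = 0.371.
Largest term belongs to Condition Delta, so Condition Delta is most probable.

Condition Delta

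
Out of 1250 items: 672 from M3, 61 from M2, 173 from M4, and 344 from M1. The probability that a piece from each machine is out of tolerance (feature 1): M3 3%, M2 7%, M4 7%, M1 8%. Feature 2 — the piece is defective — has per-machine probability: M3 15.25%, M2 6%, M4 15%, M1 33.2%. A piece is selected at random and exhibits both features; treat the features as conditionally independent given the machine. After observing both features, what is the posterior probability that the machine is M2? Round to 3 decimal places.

0.018

Compute prior × likelihood for every hypothesis:
  M3: 0.5376 × 0.03 × 0.1525 = 0.00245952
  M2: 0.0488 × 0.07 × 0.06 = 0.00020496
  M4: 0.1384 × 0.07 × 0.15 = 0.0014532
  M1: 0.2752 × 0.08 × 0.332 = 0.007309312
Total = 0.011426992.
P(M2 | evidence) = 0.00020496 / 0.011426992 ≈ 0.018.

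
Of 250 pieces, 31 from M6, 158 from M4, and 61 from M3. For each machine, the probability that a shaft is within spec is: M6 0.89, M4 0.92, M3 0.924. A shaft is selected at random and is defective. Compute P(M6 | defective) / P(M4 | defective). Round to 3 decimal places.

Taking complements, P(defective | each) = M6 0.11, M4 0.08, M3 0.076.
Prior × likelihood for each hypothesis:
  M6: 0.124 × 0.11 = 0.01364
  M4: 0.632 × 0.08 = 0.05056
  M3: 0.244 × 0.076 = 0.018544
Total = 0.082744.
The ratio is 0.01364 / 0.05056 (the normalizer cancels) = 0.270.

0.270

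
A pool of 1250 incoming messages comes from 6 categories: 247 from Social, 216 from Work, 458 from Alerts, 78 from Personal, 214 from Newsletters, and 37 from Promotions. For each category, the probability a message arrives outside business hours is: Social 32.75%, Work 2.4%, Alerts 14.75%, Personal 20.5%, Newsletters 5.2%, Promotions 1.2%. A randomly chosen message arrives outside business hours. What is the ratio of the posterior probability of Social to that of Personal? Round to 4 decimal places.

Prior × likelihood for each hypothesis:
  Social: 0.1976 × 0.3275 = 0.064714
  Work: 0.1728 × 0.024 = 0.0041472
  Alerts: 0.3664 × 0.1475 = 0.054044
  Personal: 0.0624 × 0.205 = 0.012792
  Newsletters: 0.1712 × 0.052 = 0.0089024
  Promotions: 0.0296 × 0.012 = 0.0003552
Normalizing constant = 0.1449548.
The ratio is 0.064714 / 0.012792 (the normalizer cancels) = 5.0589.

5.0589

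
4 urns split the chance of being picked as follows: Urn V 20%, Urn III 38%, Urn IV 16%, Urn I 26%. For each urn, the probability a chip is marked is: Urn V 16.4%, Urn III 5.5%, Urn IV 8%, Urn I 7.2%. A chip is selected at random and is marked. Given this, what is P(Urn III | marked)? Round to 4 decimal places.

0.2452

Compute prior × likelihood for every hypothesis:
  Urn V: 0.2 × 0.164 = 0.0328
  Urn III: 0.38 × 0.055 = 0.0209
  Urn IV: 0.16 × 0.08 = 0.0128
  Urn I: 0.26 × 0.072 = 0.01872
Normalizing constant = 0.08522.
P(Urn III | evidence) = 0.0209 / 0.08522 ≈ 0.2452.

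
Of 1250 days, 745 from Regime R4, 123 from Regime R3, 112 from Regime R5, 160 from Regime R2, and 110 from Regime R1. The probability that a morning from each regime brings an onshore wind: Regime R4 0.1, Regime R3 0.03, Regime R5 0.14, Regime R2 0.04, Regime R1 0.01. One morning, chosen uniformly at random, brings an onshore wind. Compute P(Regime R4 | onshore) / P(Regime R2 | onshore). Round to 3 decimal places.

By Bayes' rule, posterior ∝ prior × likelihood:
  Regime R4: 0.596 × 0.1 = 0.0596
  Regime R3: 0.0984 × 0.03 = 0.002952
  Regime R5: 0.0896 × 0.14 = 0.012544
  Regime R2: 0.128 × 0.04 = 0.00512
  Regime R1: 0.088 × 0.01 = 0.00088
Total = 0.081096.
The ratio is 0.0596 / 0.00512 (the normalizer cancels) = 11.641.

11.641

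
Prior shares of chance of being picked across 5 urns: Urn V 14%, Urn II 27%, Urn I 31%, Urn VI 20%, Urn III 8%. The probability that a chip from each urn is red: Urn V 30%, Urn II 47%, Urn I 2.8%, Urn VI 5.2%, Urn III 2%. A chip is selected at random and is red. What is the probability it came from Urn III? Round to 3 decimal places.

Prior × likelihood for each hypothesis:
  Urn V: 0.14 × 0.3 = 0.042
  Urn II: 0.27 × 0.47 = 0.1269
  Urn I: 0.31 × 0.028 = 0.00868
  Urn VI: 0.2 × 0.052 = 0.0104
  Urn III: 0.08 × 0.02 = 0.0016
Sum = 0.18958.
P(Urn III | evidence) = 0.0016 / 0.18958 ≈ 0.008.

0.008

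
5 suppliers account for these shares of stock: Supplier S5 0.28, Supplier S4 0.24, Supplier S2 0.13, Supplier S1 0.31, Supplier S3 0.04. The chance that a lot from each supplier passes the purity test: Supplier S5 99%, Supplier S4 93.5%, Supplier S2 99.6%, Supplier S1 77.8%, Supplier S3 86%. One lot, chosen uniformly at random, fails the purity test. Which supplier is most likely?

Supplier S1

Taking complements, P(off-spec | each) = Supplier S5 0.01, Supplier S4 0.065, Supplier S2 0.004, Supplier S1 0.222, Supplier S3 0.14.
Compute prior × likelihood for every hypothesis:
  Supplier S5: 0.28 × 0.01 = 0.0028
  Supplier S4: 0.24 × 0.065 = 0.0156
  Supplier S2: 0.13 × 0.004 = 0.00052
  Supplier S1: 0.31 × 0.222 = 0.06882
  Supplier S3: 0.04 × 0.14 = 0.0056
Normalizing constant = 0.09334.
Largest term belongs to Supplier S1, so Supplier S1 is most probable.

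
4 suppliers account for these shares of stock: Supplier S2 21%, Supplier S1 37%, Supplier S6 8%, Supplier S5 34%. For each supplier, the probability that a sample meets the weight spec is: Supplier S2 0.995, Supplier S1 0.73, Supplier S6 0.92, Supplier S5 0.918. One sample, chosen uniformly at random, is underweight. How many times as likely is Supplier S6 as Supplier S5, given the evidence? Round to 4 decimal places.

Taking complements, P(underweight | each) = Supplier S2 0.005, Supplier S1 0.27, Supplier S6 0.08, Supplier S5 0.082.
Unnormalized posteriors (prior × likelihood):
  Supplier S2: 0.21 × 0.005 = 0.00105
  Supplier S1: 0.37 × 0.27 = 0.0999
  Supplier S6: 0.08 × 0.08 = 0.0064
  Supplier S5: 0.34 × 0.082 = 0.02788
Normalizing constant = 0.13523.
The ratio is 0.0064 / 0.02788 (the normalizer cancels) = 0.2296.

0.2296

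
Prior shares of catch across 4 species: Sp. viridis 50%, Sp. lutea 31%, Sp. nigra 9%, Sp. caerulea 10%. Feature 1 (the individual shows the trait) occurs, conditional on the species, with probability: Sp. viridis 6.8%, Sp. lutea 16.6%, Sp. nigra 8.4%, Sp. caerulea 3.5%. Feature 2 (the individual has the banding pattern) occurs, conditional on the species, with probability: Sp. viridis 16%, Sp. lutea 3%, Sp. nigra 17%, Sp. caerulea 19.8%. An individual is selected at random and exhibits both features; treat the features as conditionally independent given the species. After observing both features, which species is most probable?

Unnormalized posteriors (prior × likelihood):
  Sp. viridis: 0.5 × 0.068 × 0.16 = 0.00544
  Sp. lutea: 0.31 × 0.166 × 0.03 = 0.0015438
  Sp. nigra: 0.09 × 0.084 × 0.17 = 0.0012852
  Sp. caerulea: 0.1 × 0.035 × 0.198 = 0.000693
Normalizing constant = 0.008962.
Largest term belongs to Sp. viridis, so Sp. viridis is most probable.

Sp. viridis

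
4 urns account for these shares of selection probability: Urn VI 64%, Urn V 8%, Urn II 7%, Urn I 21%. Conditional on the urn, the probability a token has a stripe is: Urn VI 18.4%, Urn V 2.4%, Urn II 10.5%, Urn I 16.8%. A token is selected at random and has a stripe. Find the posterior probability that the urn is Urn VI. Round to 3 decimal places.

Unnormalized posteriors (prior × likelihood):
  Urn VI: 0.64 × 0.184 = 0.11776
  Urn V: 0.08 × 0.024 = 0.00192
  Urn II: 0.07 × 0.105 = 0.00735
  Urn I: 0.21 × 0.168 = 0.03528
Sum = 0.16231.
P(Urn VI | evidence) = 0.11776 / 0.16231 ≈ 0.726.

0.726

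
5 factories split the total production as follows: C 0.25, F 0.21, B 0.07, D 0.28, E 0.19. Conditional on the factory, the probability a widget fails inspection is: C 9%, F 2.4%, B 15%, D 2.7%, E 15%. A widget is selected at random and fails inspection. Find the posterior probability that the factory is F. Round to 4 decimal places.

0.0680

By Bayes' rule, posterior ∝ prior × likelihood:
  C: 0.25 × 0.09 = 0.0225
  F: 0.21 × 0.024 = 0.00504
  B: 0.07 × 0.15 = 0.0105
  D: 0.28 × 0.027 = 0.00756
  E: 0.19 × 0.15 = 0.0285
Total = 0.0741.
P(F | evidence) = 0.00504 / 0.0741 ≈ 0.0680.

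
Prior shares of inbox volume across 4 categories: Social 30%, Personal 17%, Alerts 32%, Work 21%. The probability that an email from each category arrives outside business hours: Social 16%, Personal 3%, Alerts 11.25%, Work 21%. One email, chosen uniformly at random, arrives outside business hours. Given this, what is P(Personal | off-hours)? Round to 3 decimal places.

0.038

Prior × likelihood for each hypothesis:
  Social: 0.3 × 0.16 = 0.048
  Personal: 0.17 × 0.03 = 0.0051
  Alerts: 0.32 × 0.1125 = 0.036
  Work: 0.21 × 0.21 = 0.0441
Total = 0.1332.
P(Personal | evidence) = 0.0051 / 0.1332 ≈ 0.038.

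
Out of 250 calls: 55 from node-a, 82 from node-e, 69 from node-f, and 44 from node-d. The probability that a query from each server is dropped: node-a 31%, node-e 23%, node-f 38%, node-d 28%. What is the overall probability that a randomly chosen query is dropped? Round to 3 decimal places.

Prior × likelihood for each hypothesis:
  node-a: 0.22 × 0.31 = 0.0682
  node-e: 0.328 × 0.23 = 0.07544
  node-f: 0.276 × 0.38 = 0.10488
  node-d: 0.176 × 0.28 = 0.04928
P(dropped) = 0.0682 + 0.07544 + 0.10488 + 0.04928 = 0.2978 → 0.298.

0.298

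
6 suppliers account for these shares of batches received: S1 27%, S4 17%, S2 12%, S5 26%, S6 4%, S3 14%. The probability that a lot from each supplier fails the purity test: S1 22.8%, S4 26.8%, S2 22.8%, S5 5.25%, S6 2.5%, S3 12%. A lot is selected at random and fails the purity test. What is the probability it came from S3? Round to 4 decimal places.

Prior × likelihood for each hypothesis:
  S1: 0.27 × 0.228 = 0.06156
  S4: 0.17 × 0.268 = 0.04556
  S2: 0.12 × 0.228 = 0.02736
  S5: 0.26 × 0.0525 = 0.01365
  S6: 0.04 × 0.025 = 0.001
  S3: 0.14 × 0.12 = 0.0168
Total = 0.16593.
P(S3 | evidence) = 0.0168 / 0.16593 ≈ 0.1012.

0.1012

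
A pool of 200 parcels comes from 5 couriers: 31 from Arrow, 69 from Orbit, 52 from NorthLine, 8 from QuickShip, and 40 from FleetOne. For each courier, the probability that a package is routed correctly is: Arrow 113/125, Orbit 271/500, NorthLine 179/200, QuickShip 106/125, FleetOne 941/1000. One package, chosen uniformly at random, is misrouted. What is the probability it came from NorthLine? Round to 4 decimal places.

Taking complements, P(misrouted | each) = Arrow 0.096, Orbit 0.458, NorthLine 0.105, QuickShip 0.152, FleetOne 0.059.
By Bayes' rule, posterior ∝ prior × likelihood:
  Arrow: 0.155 × 0.096 = 0.01488
  Orbit: 0.345 × 0.458 = 0.15801
  NorthLine: 0.26 × 0.105 = 0.0273
  QuickShip: 0.04 × 0.152 = 0.00608
  FleetOne: 0.2 × 0.059 = 0.0118
Normalizing constant = 0.21807.
P(NorthLine | evidence) = 0.0273 / 0.21807 ≈ 0.1252.

0.1252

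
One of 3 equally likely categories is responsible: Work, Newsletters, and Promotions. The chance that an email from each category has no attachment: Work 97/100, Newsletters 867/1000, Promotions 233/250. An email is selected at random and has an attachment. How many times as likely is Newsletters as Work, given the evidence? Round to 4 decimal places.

4.4333

Taking complements, P(attachment | each) = Work 0.03, Newsletters 0.133, Promotions 0.068.
With a uniform prior (1/3 each), posterior ∝ likelihood:
  Work: 0.03
  Newsletters: 0.133
  Promotions: 0.068
Normalizing constant = 0.231.
The ratio is 0.133 / 0.03 (the normalizer cancels) = 4.4333.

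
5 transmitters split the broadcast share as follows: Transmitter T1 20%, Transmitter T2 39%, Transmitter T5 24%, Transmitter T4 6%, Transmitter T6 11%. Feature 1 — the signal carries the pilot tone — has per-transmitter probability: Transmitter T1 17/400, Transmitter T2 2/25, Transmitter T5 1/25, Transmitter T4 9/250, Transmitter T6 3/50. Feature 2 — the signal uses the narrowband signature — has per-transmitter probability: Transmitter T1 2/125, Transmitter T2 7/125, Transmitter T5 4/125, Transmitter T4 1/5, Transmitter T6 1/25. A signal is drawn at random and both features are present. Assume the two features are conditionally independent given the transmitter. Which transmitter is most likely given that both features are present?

Transmitter T2

Compute prior × likelihood for every hypothesis:
  Transmitter T1: 0.2 × 0.0425 × 0.016 = 0.000136
  Transmitter T2: 0.39 × 0.08 × 0.056 = 0.0017472
  Transmitter T5: 0.24 × 0.04 × 0.032 = 0.0003072
  Transmitter T4: 0.06 × 0.036 × 0.2 = 0.000432
  Transmitter T6: 0.11 × 0.06 × 0.04 = 0.000264
Total = 0.0028864.
Largest term belongs to Transmitter T2, so Transmitter T2 is most probable.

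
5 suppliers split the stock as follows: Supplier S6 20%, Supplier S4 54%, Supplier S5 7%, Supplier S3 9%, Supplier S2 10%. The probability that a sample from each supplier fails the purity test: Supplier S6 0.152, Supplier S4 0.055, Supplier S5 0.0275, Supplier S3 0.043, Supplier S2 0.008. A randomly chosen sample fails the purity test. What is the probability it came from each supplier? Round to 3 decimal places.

Prior × likelihood for each hypothesis:
  Supplier S6: 0.2 × 0.152 = 0.0304
  Supplier S4: 0.54 × 0.055 = 0.0297
  Supplier S5: 0.07 × 0.0275 = 0.001925
  Supplier S3: 0.09 × 0.043 = 0.00387
  Supplier S2: 0.1 × 0.008 = 0.0008
Sum = 0.066695.
P(Supplier S6 | off-spec) = 0.0304/0.066695 ≈ 0.456
P(Supplier S4 | off-spec) = 0.0297/0.066695 ≈ 0.445
P(Supplier S5 | off-spec) = 0.001925/0.066695 ≈ 0.029
P(Supplier S3 | off-spec) = 0.00387/0.066695 ≈ 0.058
P(Supplier S2 | off-spec) = 0.0008/0.066695 ≈ 0.012

Supplier S6 0.456, Supplier S4 0.445, Supplier S5 0.029, Supplier S3 0.058, Supplier S2 0.012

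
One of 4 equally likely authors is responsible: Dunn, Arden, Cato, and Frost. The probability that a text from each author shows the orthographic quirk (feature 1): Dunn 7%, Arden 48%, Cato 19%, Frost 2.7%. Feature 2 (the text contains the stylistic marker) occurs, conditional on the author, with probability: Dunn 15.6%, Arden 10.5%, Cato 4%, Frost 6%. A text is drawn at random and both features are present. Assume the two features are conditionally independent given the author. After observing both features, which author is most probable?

Arden

Since the prior is uniform, the posterior is proportional to the likelihood:
  Dunn: 0.07 × 0.156 = 0.01092
  Arden: 0.48 × 0.105 = 0.0504
  Cato: 0.19 × 0.04 = 0.0076
  Frost: 0.027 × 0.06 = 0.00162
Sum = 0.07054.
Largest term belongs to Arden, so Arden is most probable.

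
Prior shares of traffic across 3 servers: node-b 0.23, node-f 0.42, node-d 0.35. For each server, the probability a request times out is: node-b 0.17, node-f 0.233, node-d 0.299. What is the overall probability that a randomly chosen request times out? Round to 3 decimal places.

0.242

Unnormalized posteriors (prior × likelihood):
  node-b: 0.23 × 0.17 = 0.0391
  node-f: 0.42 × 0.233 = 0.09786
  node-d: 0.35 × 0.299 = 0.10465
P(timeout) = 0.0391 + 0.09786 + 0.10465 = 0.24161 → 0.242.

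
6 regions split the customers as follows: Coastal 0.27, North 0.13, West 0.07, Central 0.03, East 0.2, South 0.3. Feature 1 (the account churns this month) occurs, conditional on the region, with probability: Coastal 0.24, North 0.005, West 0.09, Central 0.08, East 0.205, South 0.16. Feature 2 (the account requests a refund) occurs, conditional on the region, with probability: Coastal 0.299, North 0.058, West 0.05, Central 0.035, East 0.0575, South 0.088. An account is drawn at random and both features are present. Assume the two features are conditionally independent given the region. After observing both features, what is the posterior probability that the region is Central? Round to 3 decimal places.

Unnormalized posteriors (prior × likelihood):
  Coastal: 0.27 × 0.24 × 0.299 = 0.0193752
  North: 0.13 × 0.005 × 0.058 = 0.0000377
  West: 0.07 × 0.09 × 0.05 = 0.000315
  Central: 0.03 × 0.08 × 0.035 = 0.000084
  East: 0.2 × 0.205 × 0.0575 = 0.0023575
  South: 0.3 × 0.16 × 0.088 = 0.004224
Sum = 0.0263934.
P(Central | evidence) = 0.000084 / 0.0263934 ≈ 0.003.

0.003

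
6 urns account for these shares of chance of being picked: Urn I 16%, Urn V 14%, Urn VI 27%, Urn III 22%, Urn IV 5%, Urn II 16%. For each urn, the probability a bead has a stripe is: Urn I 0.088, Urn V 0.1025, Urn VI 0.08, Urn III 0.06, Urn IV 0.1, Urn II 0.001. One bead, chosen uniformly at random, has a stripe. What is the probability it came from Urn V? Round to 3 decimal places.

Prior × likelihood for each hypothesis:
  Urn I: 0.16 × 0.088 = 0.01408
  Urn V: 0.14 × 0.1025 = 0.01435
  Urn VI: 0.27 × 0.08 = 0.0216
  Urn III: 0.22 × 0.06 = 0.0132
  Urn IV: 0.05 × 0.1 = 0.005
  Urn II: 0.16 × 0.001 = 0.00016
Total = 0.06839.
P(Urn V | evidence) = 0.01435 / 0.06839 ≈ 0.210.

0.210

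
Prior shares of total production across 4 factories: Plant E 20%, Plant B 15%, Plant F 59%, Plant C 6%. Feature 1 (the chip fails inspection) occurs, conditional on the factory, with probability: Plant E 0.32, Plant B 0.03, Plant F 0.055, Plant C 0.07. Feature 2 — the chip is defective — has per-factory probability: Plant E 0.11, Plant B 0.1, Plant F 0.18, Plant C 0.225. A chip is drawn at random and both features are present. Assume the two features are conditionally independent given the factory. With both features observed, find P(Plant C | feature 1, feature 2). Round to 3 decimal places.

Unnormalized posteriors (prior × likelihood):
  Plant E: 0.2 × 0.32 × 0.11 = 0.00704
  Plant B: 0.15 × 0.03 × 0.1 = 0.00045
  Plant F: 0.59 × 0.055 × 0.18 = 0.005841
  Plant C: 0.06 × 0.07 × 0.225 = 0.000945
Sum = 0.014276.
P(Plant C | evidence) = 0.000945 / 0.014276 ≈ 0.066.

0.066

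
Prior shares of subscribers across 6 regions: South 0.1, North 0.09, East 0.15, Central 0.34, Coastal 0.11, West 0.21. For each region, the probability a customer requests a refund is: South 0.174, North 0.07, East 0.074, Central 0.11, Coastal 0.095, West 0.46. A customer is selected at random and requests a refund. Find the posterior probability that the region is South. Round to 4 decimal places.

Prior × likelihood for each hypothesis:
  South: 0.1 × 0.174 = 0.0174
  North: 0.09 × 0.07 = 0.0063
  East: 0.15 × 0.074 = 0.0111
  Central: 0.34 × 0.11 = 0.0374
  Coastal: 0.11 × 0.095 = 0.01045
  West: 0.21 × 0.46 = 0.0966
Sum = 0.17925.
P(South | evidence) = 0.0174 / 0.17925 ≈ 0.0971.

0.0971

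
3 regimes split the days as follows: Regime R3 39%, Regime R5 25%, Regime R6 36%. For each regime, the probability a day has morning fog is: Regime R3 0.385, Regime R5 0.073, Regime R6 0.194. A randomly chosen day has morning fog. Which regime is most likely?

By Bayes' rule, posterior ∝ prior × likelihood:
  Regime R3: 0.39 × 0.385 = 0.15015
  Regime R5: 0.25 × 0.073 = 0.01825
  Regime R6: 0.36 × 0.194 = 0.06984
Normalizing constant = 0.23824.
Largest term belongs to Regime R3, so Regime R3 is most probable.

Regime R3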